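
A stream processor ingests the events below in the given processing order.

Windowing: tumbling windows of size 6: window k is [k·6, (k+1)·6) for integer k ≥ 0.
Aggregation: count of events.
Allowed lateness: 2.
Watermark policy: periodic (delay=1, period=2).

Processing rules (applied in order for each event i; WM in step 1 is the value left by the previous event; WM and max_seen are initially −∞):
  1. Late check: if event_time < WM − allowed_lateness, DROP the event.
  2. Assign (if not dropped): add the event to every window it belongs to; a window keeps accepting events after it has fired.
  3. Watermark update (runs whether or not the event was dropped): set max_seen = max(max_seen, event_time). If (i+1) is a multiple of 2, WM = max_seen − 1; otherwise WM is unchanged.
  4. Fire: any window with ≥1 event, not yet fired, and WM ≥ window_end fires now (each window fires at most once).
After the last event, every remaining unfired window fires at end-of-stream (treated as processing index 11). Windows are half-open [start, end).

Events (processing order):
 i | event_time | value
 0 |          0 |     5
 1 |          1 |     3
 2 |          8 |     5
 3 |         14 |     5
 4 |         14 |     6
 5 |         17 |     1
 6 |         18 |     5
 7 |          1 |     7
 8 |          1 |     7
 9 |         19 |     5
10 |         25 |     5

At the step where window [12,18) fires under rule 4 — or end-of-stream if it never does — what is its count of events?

i=0 t=0 v=5: → [0,6); WM=−∞
i=1 t=1 v=3: → [0,6); WM=0
i=2 t=8 v=5: → [6,12); WM=0
i=3 t=14 v=5: → [12,18); WM=13; [0,6) fires=2 [6,12) fires=1
i=4 t=14 v=6: → [12,18); WM=13
i=5 t=17 v=1: → [12,18); WM=16
i=6 t=18 v=5: → [18,24); WM=16
i=7 t=1 v=7: DROP (t<16-2); WM=17
i=8 t=1 v=7: DROP (t<17-2); WM=17
i=9 t=19 v=5: → [18,24); WM=18; [12,18) fires=3
i=10 t=25 v=5: → [24,30); WM=18

3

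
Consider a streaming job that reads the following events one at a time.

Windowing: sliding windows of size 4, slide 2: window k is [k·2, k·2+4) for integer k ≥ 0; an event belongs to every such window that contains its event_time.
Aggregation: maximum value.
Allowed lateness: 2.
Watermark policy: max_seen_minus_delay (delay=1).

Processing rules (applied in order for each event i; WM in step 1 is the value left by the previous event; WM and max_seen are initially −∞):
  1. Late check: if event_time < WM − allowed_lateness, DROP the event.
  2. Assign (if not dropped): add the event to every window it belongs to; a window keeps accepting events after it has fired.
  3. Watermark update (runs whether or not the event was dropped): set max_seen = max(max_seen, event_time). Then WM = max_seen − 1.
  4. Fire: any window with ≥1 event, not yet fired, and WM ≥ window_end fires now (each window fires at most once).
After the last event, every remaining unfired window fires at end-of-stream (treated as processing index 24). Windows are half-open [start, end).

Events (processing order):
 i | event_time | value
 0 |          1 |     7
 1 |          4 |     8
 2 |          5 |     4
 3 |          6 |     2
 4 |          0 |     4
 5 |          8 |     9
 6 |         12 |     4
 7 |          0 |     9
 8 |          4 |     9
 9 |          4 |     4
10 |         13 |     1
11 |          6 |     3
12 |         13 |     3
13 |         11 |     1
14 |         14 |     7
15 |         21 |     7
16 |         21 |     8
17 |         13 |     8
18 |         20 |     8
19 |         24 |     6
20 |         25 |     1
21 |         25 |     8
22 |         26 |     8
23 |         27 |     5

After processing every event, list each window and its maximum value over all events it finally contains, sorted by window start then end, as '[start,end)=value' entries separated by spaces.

[0,4)=7 [2,6)=8 [4,8)=8 [6,10)=9 [8,12)=9 [10,14)=4 [12,16)=7 [14,18)=7 [18,22)=8 [20,24)=8 [22,26)=8 [24,28)=8 [26,30)=8

i=0 t=1 v=7: → [0,4); WM=0
i=1 t=4 v=8: → [4,8),[2,6); WM=3
i=2 t=5 v=4: → [4,8),[2,6); WM=4; [0,4) fires=7
i=3 t=6 v=2: → [6,10),[4,8); WM=5
i=4 t=0 v=4: DROP (t<5-2); WM=5
i=5 t=8 v=9: → [8,12),[6,10); WM=7; [2,6) fires=8
i=6 t=12 v=4: → [12,16),[10,14); WM=11; [4,8) fires=8 [6,10) fires=9
i=7 t=0 v=9: DROP (t<11-2); WM=11
i=8 t=4 v=9: DROP (t<11-2); WM=11
i=9 t=4 v=4: DROP (t<11-2); WM=11
i=10 t=13 v=1: → [12,16),[10,14); WM=12; [8,12) fires=9
i=11 t=6 v=3: DROP (t<12-2); WM=12
i=12 t=13 v=3: → [12,16),[10,14); WM=12
i=13 t=11 v=1: → [10,14),[8,12); WM=12
i=14 t=14 v=7: → [14,18),[12,16); WM=13
i=15 t=21 v=7: → [20,24),[18,22); WM=20; [10,14) fires=4 [12,16) fires=7 [14,18) fires=7
i=16 t=21 v=8: → [20,24),[18,22); WM=20
i=17 t=13 v=8: DROP (t<20-2); WM=20
i=18 t=20 v=8: → [20,24),[18,22); WM=20
i=19 t=24 v=6: → [24,28),[22,26); WM=23; [18,22) fires=8
i=20 t=25 v=1: → [24,28),[22,26); WM=24; [20,24) fires=8
i=21 t=25 v=8: → [24,28),[22,26); WM=24
i=22 t=26 v=8: → [26,30),[24,28); WM=25
i=23 t=27 v=5: → [26,30),[24,28); WM=26; [22,26) fires=8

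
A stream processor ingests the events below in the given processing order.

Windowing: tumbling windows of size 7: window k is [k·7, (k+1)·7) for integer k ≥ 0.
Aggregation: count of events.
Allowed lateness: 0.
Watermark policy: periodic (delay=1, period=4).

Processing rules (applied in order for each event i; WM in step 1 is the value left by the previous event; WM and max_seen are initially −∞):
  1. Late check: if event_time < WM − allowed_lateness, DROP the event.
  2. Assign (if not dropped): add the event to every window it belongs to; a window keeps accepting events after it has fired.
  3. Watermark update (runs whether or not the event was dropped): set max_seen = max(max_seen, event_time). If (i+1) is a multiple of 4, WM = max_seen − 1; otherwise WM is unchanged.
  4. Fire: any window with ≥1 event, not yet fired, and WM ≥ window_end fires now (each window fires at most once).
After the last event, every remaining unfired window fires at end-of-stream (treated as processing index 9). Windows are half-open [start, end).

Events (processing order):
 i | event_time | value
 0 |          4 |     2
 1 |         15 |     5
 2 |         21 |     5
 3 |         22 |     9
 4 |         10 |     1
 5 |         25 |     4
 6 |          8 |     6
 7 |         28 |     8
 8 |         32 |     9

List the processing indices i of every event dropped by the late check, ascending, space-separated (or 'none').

i=0 t=4 v=2: → [0,7); WM=−∞
i=1 t=15 v=5: → [14,21); WM=−∞
i=2 t=21 v=5: → [21,28); WM=−∞
i=3 t=22 v=9: → [21,28); WM=21; [0,7) fires=1 [14,21) fires=1
i=4 t=10 v=1: DROP (t<21-0); WM=21
i=5 t=25 v=4: → [21,28); WM=21
i=6 t=8 v=6: DROP (t<21-0); WM=21
i=7 t=28 v=8: → [28,35); WM=27
i=8 t=32 v=9: → [28,35); WM=27

4 6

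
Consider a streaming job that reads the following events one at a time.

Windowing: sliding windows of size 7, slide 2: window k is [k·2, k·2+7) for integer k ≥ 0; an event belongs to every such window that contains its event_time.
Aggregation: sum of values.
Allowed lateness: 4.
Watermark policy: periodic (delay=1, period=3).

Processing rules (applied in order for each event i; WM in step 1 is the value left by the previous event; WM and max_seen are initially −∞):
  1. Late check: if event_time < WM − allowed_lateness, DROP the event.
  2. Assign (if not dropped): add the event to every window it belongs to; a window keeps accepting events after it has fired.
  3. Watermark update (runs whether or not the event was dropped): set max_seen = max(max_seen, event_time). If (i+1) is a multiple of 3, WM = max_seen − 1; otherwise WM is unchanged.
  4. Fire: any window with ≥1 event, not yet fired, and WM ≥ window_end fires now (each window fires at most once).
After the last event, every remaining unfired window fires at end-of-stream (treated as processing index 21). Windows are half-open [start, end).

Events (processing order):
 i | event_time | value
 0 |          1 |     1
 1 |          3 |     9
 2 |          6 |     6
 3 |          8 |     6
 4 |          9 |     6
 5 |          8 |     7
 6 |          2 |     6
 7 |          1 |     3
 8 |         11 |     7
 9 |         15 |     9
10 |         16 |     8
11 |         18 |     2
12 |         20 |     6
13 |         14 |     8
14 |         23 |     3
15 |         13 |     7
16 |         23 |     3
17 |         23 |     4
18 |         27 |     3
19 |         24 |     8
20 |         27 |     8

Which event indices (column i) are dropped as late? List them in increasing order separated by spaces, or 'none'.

6 7 15

i=0 t=1 v=1: → [0,7); WM=−∞
i=1 t=3 v=9: → [2,9),[0,7); WM=−∞
i=2 t=6 v=6: → [6,13),[4,11),[2,9),[0,7); WM=5
i=3 t=8 v=6: → [8,15),[6,13),[4,11),[2,9); WM=5
i=4 t=9 v=6: → [8,15),[6,13),[4,11); WM=5
i=5 t=8 v=7: → [8,15),[6,13),[4,11),[2,9); WM=8; [0,7) fires=16
i=6 t=2 v=6: DROP (t<8-4); WM=8
i=7 t=1 v=3: DROP (t<8-4); WM=8
i=8 t=11 v=7: → [10,17),[8,15),[6,13); WM=10; [2,9) fires=28
i=9 t=15 v=9: → [14,21),[12,19),[10,17); WM=10
i=10 t=16 v=8: → [16,23),[14,21),[12,19),[10,17); WM=10
i=11 t=18 v=2: → [18,25),[16,23),[14,21),[12,19); WM=17; [4,11) fires=25 [6,13) fires=32 [8,15) fires=26 [10,17) fires=24
i=12 t=20 v=6: → [20,27),[18,25),[16,23),[14,21); WM=17
i=13 t=14 v=8: → [14,21),[12,19),[10,17),[8,15); WM=17
i=14 t=23 v=3: → [22,29),[20,27),[18,25); WM=22; [12,19) fires=27 [14,21) fires=33
i=15 t=13 v=7: DROP (t<22-4); WM=22
i=16 t=23 v=3: → [22,29),[20,27),[18,25); WM=22
i=17 t=23 v=4: → [22,29),[20,27),[18,25); WM=22
i=18 t=27 v=3: → [26,33),[24,31),[22,29); WM=22
i=19 t=24 v=8: → [24,31),[22,29),[20,27),[18,25); WM=22
i=20 t=27 v=8: → [26,33),[24,31),[22,29); WM=26; [16,23) fires=16 [18,25) fires=26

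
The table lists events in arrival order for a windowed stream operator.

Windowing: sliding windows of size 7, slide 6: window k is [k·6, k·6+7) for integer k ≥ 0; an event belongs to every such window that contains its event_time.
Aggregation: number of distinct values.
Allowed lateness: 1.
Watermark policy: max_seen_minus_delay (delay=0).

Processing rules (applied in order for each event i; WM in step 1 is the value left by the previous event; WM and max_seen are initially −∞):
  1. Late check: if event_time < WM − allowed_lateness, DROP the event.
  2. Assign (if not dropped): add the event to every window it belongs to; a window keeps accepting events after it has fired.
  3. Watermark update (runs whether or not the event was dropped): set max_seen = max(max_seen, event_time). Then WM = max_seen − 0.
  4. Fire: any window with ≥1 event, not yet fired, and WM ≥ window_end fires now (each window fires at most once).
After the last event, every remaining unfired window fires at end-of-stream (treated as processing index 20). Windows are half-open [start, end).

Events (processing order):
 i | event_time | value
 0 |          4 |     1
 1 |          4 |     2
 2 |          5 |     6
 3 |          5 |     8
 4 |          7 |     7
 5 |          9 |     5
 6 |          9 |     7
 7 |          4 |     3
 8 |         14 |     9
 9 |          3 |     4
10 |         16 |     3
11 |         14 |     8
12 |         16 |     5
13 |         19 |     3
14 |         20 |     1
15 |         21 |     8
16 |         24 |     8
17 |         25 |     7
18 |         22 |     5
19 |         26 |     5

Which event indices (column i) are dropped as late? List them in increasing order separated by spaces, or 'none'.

i=0 t=4 v=1: → [0,7); WM=4
i=1 t=4 v=2: → [0,7); WM=4
i=2 t=5 v=6: → [0,7); WM=5
i=3 t=5 v=8: → [0,7); WM=5
i=4 t=7 v=7: → [6,13); WM=7; [0,7) fires=4
i=5 t=9 v=5: → [6,13); WM=9
i=6 t=9 v=7: → [6,13); WM=9
i=7 t=4 v=3: DROP (t<9-1); WM=9
i=8 t=14 v=9: → [12,19); WM=14; [6,13) fires=2
i=9 t=3 v=4: DROP (t<14-1); WM=14
i=10 t=16 v=3: → [12,19); WM=16
i=11 t=14 v=8: DROP (t<16-1); WM=16
i=12 t=16 v=5: → [12,19); WM=16
i=13 t=19 v=3: → [18,25); WM=19; [12,19) fires=3
i=14 t=20 v=1: → [18,25); WM=20
i=15 t=21 v=8: → [18,25); WM=21
i=16 t=24 v=8: → [24,31),[18,25); WM=24
i=17 t=25 v=7: → [24,31); WM=25; [18,25) fires=3
i=18 t=22 v=5: DROP (t<25-1); WM=25
i=19 t=26 v=5: → [24,31); WM=26

7 9 11 18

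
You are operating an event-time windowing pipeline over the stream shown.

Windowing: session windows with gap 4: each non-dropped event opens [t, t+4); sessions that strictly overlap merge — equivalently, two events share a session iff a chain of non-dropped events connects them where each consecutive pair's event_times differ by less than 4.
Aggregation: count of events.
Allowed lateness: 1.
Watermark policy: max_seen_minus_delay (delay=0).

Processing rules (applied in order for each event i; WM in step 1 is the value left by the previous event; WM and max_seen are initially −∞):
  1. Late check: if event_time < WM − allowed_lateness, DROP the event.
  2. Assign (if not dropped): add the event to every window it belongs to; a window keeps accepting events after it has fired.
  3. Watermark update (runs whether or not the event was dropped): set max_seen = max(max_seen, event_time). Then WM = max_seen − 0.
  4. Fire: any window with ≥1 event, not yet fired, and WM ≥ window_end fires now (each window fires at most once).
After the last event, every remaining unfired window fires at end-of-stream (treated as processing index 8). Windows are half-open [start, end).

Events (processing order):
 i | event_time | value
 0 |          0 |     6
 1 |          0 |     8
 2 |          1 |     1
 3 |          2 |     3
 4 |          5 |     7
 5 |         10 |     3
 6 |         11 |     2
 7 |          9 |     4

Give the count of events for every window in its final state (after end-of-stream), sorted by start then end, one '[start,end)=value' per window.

i=0 t=0 v=6: → [0,4); WM=0
i=1 t=0 v=8: → [0,4); WM=0
i=2 t=1 v=1: → [0,5); WM=1
i=3 t=2 v=3: → [0,6); WM=2
i=4 t=5 v=7: → [0,9); WM=5
i=5 t=10 v=3: → [10,14); WM=10
i=6 t=11 v=2: → [10,15); WM=11
i=7 t=9 v=4: DROP (t<11-1); WM=11

[0,9)=5 [10,15)=2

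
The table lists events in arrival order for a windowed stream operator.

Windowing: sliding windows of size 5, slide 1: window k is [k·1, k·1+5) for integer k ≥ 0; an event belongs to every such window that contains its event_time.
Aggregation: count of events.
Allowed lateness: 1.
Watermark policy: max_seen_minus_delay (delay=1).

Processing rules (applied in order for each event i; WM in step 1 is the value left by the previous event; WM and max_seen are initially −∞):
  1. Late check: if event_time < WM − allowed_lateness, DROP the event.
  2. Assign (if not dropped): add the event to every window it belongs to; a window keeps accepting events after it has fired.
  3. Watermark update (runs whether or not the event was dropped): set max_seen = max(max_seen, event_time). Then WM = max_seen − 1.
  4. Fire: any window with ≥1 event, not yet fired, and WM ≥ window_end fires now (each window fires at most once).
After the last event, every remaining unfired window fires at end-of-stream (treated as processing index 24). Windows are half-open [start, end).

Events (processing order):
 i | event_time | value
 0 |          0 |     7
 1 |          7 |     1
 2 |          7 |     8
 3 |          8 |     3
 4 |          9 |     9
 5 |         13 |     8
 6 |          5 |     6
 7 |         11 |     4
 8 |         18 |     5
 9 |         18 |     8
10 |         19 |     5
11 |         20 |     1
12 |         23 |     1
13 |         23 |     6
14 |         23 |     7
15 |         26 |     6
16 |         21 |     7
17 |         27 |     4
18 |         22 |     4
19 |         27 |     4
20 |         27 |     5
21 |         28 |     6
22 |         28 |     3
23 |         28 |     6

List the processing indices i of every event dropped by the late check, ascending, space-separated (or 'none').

i=0 t=0 v=7: → [0,5); WM=-1
i=1 t=7 v=1: → [7,12),[6,11),[5,10),[4,9),[3,8); WM=6; [0,5) fires=1
i=2 t=7 v=8: → [7,12),[6,11),[5,10),[4,9),[3,8); WM=6
i=3 t=8 v=3: → [8,13),[7,12),[6,11),[5,10),[4,9); WM=7
i=4 t=9 v=9: → [9,14),[8,13),[7,12),[6,11),[5,10); WM=8; [3,8) fires=2
i=5 t=13 v=8: → [13,18),[12,17),[11,16),[10,15),[9,14); WM=12; [4,9) fires=3 [5,10) fires=4 [6,11) fires=4 [7,12) fires=4
i=6 t=5 v=6: DROP (t<12-1); WM=12
i=7 t=11 v=4: → [11,16),[10,15),[9,14),[8,13),[7,12); WM=12
i=8 t=18 v=5: → [18,23),[17,22),[16,21),[15,20),[14,19); WM=17; [8,13) fires=3 [9,14) fires=3 [10,15) fires=2 [11,16) fires=2 [12,17) fires=1
i=9 t=18 v=8: → [18,23),[17,22),[16,21),[15,20),[14,19); WM=17
i=10 t=19 v=5: → [19,24),[18,23),[17,22),[16,21),[15,20); WM=18; [13,18) fires=1
i=11 t=20 v=1: → [20,25),[19,24),[18,23),[17,22),[16,21); WM=19; [14,19) fires=2
i=12 t=23 v=1: → [23,28),[22,27),[21,26),[20,25),[19,24); WM=22; [15,20) fires=3 [16,21) fires=4 [17,22) fires=4
i=13 t=23 v=6: → [23,28),[22,27),[21,26),[20,25),[19,24); WM=22
i=14 t=23 v=7: → [23,28),[22,27),[21,26),[20,25),[19,24); WM=22
i=15 t=26 v=6: → [26,31),[25,30),[24,29),[23,28),[22,27); WM=25; [18,23) fires=4 [19,24) fires=5 [20,25) fires=4
i=16 t=21 v=7: DROP (t<25-1); WM=25
i=17 t=27 v=4: → [27,32),[26,31),[25,30),[24,29),[23,28); WM=26; [21,26) fires=3
i=18 t=22 v=4: DROP (t<26-1); WM=26
i=19 t=27 v=4: → [27,32),[26,31),[25,30),[24,29),[23,28); WM=26
i=20 t=27 v=5: → [27,32),[26,31),[25,30),[24,29),[23,28); WM=26
i=21 t=28 v=6: → [28,33),[27,32),[26,31),[25,30),[24,29); WM=27; [22,27) fires=4
i=22 t=28 v=3: → [28,33),[27,32),[26,31),[25,30),[24,29); WM=27
i=23 t=28 v=6: → [28,33),[27,32),[26,31),[25,30),[24,29); WM=27

6 16 18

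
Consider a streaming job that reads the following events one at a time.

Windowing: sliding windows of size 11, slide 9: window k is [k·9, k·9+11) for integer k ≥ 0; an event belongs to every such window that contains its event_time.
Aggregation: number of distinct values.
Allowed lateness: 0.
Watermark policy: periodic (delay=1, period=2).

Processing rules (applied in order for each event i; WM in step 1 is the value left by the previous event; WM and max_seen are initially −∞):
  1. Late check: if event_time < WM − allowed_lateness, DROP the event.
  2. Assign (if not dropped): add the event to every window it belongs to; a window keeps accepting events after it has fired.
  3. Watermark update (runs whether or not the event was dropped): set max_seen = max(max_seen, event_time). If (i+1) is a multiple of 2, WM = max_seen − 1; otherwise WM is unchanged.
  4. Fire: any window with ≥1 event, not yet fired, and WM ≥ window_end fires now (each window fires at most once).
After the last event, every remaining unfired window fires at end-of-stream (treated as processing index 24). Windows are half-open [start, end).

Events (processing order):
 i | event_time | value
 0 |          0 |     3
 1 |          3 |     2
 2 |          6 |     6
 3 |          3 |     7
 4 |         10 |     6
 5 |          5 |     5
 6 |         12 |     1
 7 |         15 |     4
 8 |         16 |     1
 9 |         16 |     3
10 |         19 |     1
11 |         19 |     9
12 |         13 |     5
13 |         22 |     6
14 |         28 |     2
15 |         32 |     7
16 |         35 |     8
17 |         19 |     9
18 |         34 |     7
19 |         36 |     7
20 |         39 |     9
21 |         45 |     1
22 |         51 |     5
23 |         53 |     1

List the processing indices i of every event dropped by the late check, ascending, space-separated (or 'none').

i=0 t=0 v=3: → [0,11); WM=−∞
i=1 t=3 v=2: → [0,11); WM=2
i=2 t=6 v=6: → [0,11); WM=2
i=3 t=3 v=7: → [0,11); WM=5
i=4 t=10 v=6: → [9,20),[0,11); WM=5
i=5 t=5 v=5: → [0,11); WM=9
i=6 t=12 v=1: → [9,20); WM=9
i=7 t=15 v=4: → [9,20); WM=14; [0,11) fires=5
i=8 t=16 v=1: → [9,20); WM=14
i=9 t=16 v=3: → [9,20); WM=15
i=10 t=19 v=1: → [18,29),[9,20); WM=15
i=11 t=19 v=9: → [18,29),[9,20); WM=18
i=12 t=13 v=5: DROP (t<18-0); WM=18
i=13 t=22 v=6: → [18,29); WM=21; [9,20) fires=5
i=14 t=28 v=2: → [27,38),[18,29); WM=21
i=15 t=32 v=7: → [27,38); WM=31; [18,29) fires=4
i=16 t=35 v=8: → [27,38); WM=31
i=17 t=19 v=9: DROP (t<31-0); WM=34
i=18 t=34 v=7: → [27,38); WM=34
i=19 t=36 v=7: → [36,47),[27,38); WM=35
i=20 t=39 v=9: → [36,47); WM=35
i=21 t=45 v=1: → [45,56),[36,47); WM=44; [27,38) fires=3
i=22 t=51 v=5: → [45,56); WM=44
i=23 t=53 v=1: → [45,56); WM=52; [36,47) fires=3

12 17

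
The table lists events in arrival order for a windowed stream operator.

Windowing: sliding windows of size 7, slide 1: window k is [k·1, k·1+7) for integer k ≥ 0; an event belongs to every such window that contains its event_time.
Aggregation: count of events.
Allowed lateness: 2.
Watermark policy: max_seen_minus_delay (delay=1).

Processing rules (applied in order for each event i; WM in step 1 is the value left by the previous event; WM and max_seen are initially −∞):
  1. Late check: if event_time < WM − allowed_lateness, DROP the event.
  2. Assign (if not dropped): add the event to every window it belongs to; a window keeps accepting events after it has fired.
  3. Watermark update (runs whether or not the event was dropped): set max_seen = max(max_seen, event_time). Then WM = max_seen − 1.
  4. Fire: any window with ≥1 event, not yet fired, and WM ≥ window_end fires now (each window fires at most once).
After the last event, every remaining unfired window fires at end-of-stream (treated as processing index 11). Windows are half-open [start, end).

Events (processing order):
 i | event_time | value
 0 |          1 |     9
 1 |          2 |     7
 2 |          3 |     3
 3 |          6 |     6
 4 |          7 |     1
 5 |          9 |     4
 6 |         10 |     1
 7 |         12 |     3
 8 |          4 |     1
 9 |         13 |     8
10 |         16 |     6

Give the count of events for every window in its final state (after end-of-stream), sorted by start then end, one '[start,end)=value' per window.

i=0 t=1 v=9: → [1,8),[0,7); WM=0
i=1 t=2 v=7: → [2,9),[1,8),[0,7); WM=1
i=2 t=3 v=3: → [3,10),[2,9),[1,8),[0,7); WM=2
i=3 t=6 v=6: → [6,13),[5,12),[4,11),[3,10),[2,9),[1,8),[0,7); WM=5
i=4 t=7 v=1: → [7,14),[6,13),[5,12),[4,11),[3,10),[2,9),[1,8); WM=6
i=5 t=9 v=4: → [9,16),[8,15),[7,14),[6,13),[5,12),[4,11),[3,10); WM=8; [0,7) fires=4 [1,8) fires=5
i=6 t=10 v=1: → [10,17),[9,16),[8,15),[7,14),[6,13),[5,12),[4,11); WM=9; [2,9) fires=4
i=7 t=12 v=3: → [12,19),[11,18),[10,17),[9,16),[8,15),[7,14),[6,13); WM=11; [3,10) fires=4 [4,11) fires=4
i=8 t=4 v=1: DROP (t<11-2); WM=11
i=9 t=13 v=8: → [13,20),[12,19),[11,18),[10,17),[9,16),[8,15),[7,14); WM=12; [5,12) fires=4
i=10 t=16 v=6: → [16,23),[15,22),[14,21),[13,20),[12,19),[11,18),[10,17); WM=15; [6,13) fires=5 [7,14) fires=5 [8,15) fires=4

[0,7)=4 [1,8)=5 [2,9)=4 [3,10)=4 [4,11)=4 [5,12)=4 [6,13)=5 [7,14)=5 [8,15)=4 [9,16)=4 [10,17)=4 [11,18)=3 [12,19)=3 [13,20)=2 [14,21)=1 [15,22)=1 [16,23)=1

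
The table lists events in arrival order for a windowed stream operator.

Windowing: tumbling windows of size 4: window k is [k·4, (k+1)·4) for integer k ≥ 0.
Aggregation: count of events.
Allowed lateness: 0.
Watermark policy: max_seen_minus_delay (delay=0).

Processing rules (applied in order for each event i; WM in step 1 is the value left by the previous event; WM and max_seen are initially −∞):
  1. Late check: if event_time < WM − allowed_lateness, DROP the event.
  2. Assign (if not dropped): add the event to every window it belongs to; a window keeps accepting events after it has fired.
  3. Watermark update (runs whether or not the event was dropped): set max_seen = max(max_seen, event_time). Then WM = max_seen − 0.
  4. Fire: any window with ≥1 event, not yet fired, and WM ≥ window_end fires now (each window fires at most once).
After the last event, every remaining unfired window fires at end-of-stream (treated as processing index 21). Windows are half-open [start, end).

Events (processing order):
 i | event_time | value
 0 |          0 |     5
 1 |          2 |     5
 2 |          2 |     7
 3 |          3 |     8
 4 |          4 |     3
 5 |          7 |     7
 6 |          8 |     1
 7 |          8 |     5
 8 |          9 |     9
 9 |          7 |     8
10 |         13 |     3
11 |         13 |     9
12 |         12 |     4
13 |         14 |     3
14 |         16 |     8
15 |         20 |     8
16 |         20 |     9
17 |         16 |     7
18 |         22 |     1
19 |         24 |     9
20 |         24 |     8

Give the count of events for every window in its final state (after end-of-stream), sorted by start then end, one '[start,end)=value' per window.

i=0 t=0 v=5: → [0,4); WM=0
i=1 t=2 v=5: → [0,4); WM=2
i=2 t=2 v=7: → [0,4); WM=2
i=3 t=3 v=8: → [0,4); WM=3
i=4 t=4 v=3: → [4,8); WM=4; [0,4) fires=4
i=5 t=7 v=7: → [4,8); WM=7
i=6 t=8 v=1: → [8,12); WM=8; [4,8) fires=2
i=7 t=8 v=5: → [8,12); WM=8
i=8 t=9 v=9: → [8,12); WM=9
i=9 t=7 v=8: DROP (t<9-0); WM=9
i=10 t=13 v=3: → [12,16); WM=13; [8,12) fires=3
i=11 t=13 v=9: → [12,16); WM=13
i=12 t=12 v=4: DROP (t<13-0); WM=13
i=13 t=14 v=3: → [12,16); WM=14
i=14 t=16 v=8: → [16,20); WM=16; [12,16) fires=3
i=15 t=20 v=8: → [20,24); WM=20; [16,20) fires=1
i=16 t=20 v=9: → [20,24); WM=20
i=17 t=16 v=7: DROP (t<20-0); WM=20
i=18 t=22 v=1: → [20,24); WM=22
i=19 t=24 v=9: → [24,28); WM=24; [20,24) fires=3
i=20 t=24 v=8: → [24,28); WM=24

[0,4)=4 [4,8)=2 [8,12)=3 [12,16)=3 [16,20)=1 [20,24)=3 [24,28)=2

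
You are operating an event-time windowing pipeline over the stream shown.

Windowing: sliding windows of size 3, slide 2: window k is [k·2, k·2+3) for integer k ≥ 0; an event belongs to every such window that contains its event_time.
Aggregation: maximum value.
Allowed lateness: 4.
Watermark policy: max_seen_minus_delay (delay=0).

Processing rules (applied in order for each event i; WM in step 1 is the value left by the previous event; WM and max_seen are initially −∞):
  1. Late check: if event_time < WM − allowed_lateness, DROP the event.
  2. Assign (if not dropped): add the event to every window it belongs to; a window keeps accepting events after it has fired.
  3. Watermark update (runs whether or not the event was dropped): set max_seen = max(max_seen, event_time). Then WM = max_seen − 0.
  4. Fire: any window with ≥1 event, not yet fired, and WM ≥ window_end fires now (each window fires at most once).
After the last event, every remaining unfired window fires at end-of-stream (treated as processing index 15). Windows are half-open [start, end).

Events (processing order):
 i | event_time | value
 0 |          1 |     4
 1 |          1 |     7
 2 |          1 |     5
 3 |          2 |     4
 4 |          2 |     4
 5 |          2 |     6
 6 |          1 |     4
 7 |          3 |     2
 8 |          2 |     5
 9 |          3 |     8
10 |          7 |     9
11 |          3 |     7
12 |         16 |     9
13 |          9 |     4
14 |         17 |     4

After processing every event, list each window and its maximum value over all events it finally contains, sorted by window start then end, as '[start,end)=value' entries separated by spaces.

i=0 t=1 v=4: → [0,3); WM=1
i=1 t=1 v=7: → [0,3); WM=1
i=2 t=1 v=5: → [0,3); WM=1
i=3 t=2 v=4: → [2,5),[0,3); WM=2
i=4 t=2 v=4: → [2,5),[0,3); WM=2
i=5 t=2 v=6: → [2,5),[0,3); WM=2
i=6 t=1 v=4: → [0,3); WM=2
i=7 t=3 v=2: → [2,5); WM=3; [0,3) fires=7
i=8 t=2 v=5: → [2,5),[0,3); WM=3
i=9 t=3 v=8: → [2,5); WM=3
i=10 t=7 v=9: → [6,9); WM=7; [2,5) fires=8
i=11 t=3 v=7: → [2,5); WM=7
i=12 t=16 v=9: → [16,19),[14,17); WM=16; [6,9) fires=9
i=13 t=9 v=4: DROP (t<16-4); WM=16
i=14 t=17 v=4: → [16,19); WM=17; [14,17) fires=9

[0,3)=7 [2,5)=8 [6,9)=9 [14,17)=9 [16,19)=9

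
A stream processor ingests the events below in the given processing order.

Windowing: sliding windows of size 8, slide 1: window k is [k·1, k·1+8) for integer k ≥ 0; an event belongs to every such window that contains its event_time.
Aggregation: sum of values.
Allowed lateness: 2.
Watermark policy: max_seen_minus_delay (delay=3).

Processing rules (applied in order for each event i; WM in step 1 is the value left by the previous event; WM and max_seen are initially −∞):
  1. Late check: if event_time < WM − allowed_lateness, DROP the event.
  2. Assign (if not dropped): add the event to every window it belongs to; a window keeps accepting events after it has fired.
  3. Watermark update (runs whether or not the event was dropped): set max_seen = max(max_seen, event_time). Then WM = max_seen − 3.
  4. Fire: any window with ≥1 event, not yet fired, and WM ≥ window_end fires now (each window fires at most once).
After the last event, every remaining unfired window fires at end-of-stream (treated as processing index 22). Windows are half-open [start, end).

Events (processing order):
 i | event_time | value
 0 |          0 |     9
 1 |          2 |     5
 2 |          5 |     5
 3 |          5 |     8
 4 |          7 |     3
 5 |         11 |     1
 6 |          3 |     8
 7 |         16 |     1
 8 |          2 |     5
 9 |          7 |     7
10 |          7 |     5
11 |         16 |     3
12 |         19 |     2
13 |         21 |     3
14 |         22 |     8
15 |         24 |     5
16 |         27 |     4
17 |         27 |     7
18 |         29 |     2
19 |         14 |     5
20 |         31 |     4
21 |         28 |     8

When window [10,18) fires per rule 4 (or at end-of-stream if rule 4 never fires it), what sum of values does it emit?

5

i=0 t=0 v=9: → [0,8); WM=-3
i=1 t=2 v=5: → [2,10),[1,9),[0,8); WM=-1
i=2 t=5 v=5: → [5,13),[4,12),[3,11),[2,10),[1,9),[0,8); WM=2
i=3 t=5 v=8: → [5,13),[4,12),[3,11),[2,10),[1,9),[0,8); WM=2
i=4 t=7 v=3: → [7,15),[6,14),[5,13),[4,12),[3,11),[2,10),[1,9),[0,8); WM=4
i=5 t=11 v=1: → [11,19),[10,18),[9,17),[8,16),[7,15),[6,14),[5,13),[4,12); WM=8; [0,8) fires=30
i=6 t=3 v=8: DROP (t<8-2); WM=8
i=7 t=16 v=1: → [16,24),[15,23),[14,22),[13,21),[12,20),[11,19),[10,18),[9,17); WM=13; [1,9) fires=21 [2,10) fires=21 [3,11) fires=16 [4,12) fires=17 [5,13) fires=17
i=8 t=2 v=5: DROP (t<13-2); WM=13
i=9 t=7 v=7: DROP (t<13-2); WM=13
i=10 t=7 v=5: DROP (t<13-2); WM=13
i=11 t=16 v=3: → [16,24),[15,23),[14,22),[13,21),[12,20),[11,19),[10,18),[9,17); WM=13
i=12 t=19 v=2: → [19,27),[18,26),[17,25),[16,24),[15,23),[14,22),[13,21),[12,20); WM=16; [6,14) fires=4 [7,15) fires=4 [8,16) fires=1
i=13 t=21 v=3: → [21,29),[20,28),[19,27),[18,26),[17,25),[16,24),[15,23),[14,22); WM=18; [9,17) fires=5 [10,18) fires=5
i=14 t=22 v=8: → [22,30),[21,29),[20,28),[19,27),[18,26),[17,25),[16,24),[15,23); WM=19; [11,19) fires=5
i=15 t=24 v=5: → [24,32),[23,31),[22,30),[21,29),[20,28),[19,27),[18,26),[17,25); WM=21; [12,20) fires=6 [13,21) fires=6
i=16 t=27 v=4: → [27,35),[26,34),[25,33),[24,32),[23,31),[22,30),[21,29),[20,28); WM=24; [14,22) fires=9 [15,23) fires=17 [16,24) fires=17
i=17 t=27 v=7: → [27,35),[26,34),[25,33),[24,32),[23,31),[22,30),[21,29),[20,28); WM=24
i=18 t=29 v=2: → [29,37),[28,36),[27,35),[26,34),[25,33),[24,32),[23,31),[22,30); WM=26; [17,25) fires=18 [18,26) fires=18
i=19 t=14 v=5: DROP (t<26-2); WM=26
i=20 t=31 v=4: → [31,39),[30,38),[29,37),[28,36),[27,35),[26,34),[25,33),[24,32); WM=28; [19,27) fires=18 [20,28) fires=27
i=21 t=28 v=8: → [28,36),[27,35),[26,34),[25,33),[24,32),[23,31),[22,30),[21,29); WM=28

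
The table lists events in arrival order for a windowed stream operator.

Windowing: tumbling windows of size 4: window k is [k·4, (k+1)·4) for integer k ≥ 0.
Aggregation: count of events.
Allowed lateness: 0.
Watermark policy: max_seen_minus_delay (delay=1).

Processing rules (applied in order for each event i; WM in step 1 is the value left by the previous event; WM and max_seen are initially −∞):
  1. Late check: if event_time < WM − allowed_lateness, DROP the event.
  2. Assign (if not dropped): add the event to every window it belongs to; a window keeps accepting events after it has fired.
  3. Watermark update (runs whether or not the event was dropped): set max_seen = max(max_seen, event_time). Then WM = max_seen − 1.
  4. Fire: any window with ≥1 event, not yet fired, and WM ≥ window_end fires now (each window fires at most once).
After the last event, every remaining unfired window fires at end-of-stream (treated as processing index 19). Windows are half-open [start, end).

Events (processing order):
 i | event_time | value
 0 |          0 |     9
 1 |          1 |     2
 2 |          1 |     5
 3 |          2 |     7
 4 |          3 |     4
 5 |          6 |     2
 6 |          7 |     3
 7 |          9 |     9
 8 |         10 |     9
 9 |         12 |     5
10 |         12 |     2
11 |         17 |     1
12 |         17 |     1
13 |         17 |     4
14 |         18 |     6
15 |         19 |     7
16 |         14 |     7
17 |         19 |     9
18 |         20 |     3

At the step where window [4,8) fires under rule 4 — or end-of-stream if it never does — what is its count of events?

i=0 t=0 v=9: → [0,4); WM=-1
i=1 t=1 v=2: → [0,4); WM=0
i=2 t=1 v=5: → [0,4); WM=0
i=3 t=2 v=7: → [0,4); WM=1
i=4 t=3 v=4: → [0,4); WM=2
i=5 t=6 v=2: → [4,8); WM=5; [0,4) fires=5
i=6 t=7 v=3: → [4,8); WM=6
i=7 t=9 v=9: → [8,12); WM=8; [4,8) fires=2
i=8 t=10 v=9: → [8,12); WM=9
i=9 t=12 v=5: → [12,16); WM=11
i=10 t=12 v=2: → [12,16); WM=11
i=11 t=17 v=1: → [16,20); WM=16; [8,12) fires=2 [12,16) fires=2
i=12 t=17 v=1: → [16,20); WM=16
i=13 t=17 v=4: → [16,20); WM=16
i=14 t=18 v=6: → [16,20); WM=17
i=15 t=19 v=7: → [16,20); WM=18
i=16 t=14 v=7: DROP (t<18-0); WM=18
i=17 t=19 v=9: → [16,20); WM=18
i=18 t=20 v=3: → [20,24); WM=19

2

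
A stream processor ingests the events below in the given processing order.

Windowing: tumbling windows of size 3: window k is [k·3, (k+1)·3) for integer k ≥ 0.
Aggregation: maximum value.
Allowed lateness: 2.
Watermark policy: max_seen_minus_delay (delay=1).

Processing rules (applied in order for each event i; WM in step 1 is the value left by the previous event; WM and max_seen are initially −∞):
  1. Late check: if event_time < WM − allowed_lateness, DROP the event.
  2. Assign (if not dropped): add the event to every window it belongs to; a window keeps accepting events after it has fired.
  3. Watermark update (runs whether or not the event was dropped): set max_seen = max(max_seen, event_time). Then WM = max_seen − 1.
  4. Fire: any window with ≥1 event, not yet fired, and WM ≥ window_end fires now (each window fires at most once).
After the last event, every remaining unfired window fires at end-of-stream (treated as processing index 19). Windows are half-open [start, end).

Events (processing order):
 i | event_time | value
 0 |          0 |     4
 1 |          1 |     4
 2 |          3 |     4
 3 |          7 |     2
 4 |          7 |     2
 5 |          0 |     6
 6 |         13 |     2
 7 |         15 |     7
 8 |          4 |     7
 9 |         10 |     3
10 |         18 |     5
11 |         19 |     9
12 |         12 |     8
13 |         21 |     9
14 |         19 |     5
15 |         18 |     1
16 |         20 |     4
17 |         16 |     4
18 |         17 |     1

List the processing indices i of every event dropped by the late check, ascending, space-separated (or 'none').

i=0 t=0 v=4: → [0,3); WM=-1
i=1 t=1 v=4: → [0,3); WM=0
i=2 t=3 v=4: → [3,6); WM=2
i=3 t=7 v=2: → [6,9); WM=6; [0,3) fires=4 [3,6) fires=4
i=4 t=7 v=2: → [6,9); WM=6
i=5 t=0 v=6: DROP (t<6-2); WM=6
i=6 t=13 v=2: → [12,15); WM=12; [6,9) fires=2
i=7 t=15 v=7: → [15,18); WM=14
i=8 t=4 v=7: DROP (t<14-2); WM=14
i=9 t=10 v=3: DROP (t<14-2); WM=14
i=10 t=18 v=5: → [18,21); WM=17; [12,15) fires=2
i=11 t=19 v=9: → [18,21); WM=18; [15,18) fires=7
i=12 t=12 v=8: DROP (t<18-2); WM=18
i=13 t=21 v=9: → [21,24); WM=20
i=14 t=19 v=5: → [18,21); WM=20
i=15 t=18 v=1: → [18,21); WM=20
i=16 t=20 v=4: → [18,21); WM=20
i=17 t=16 v=4: DROP (t<20-2); WM=20
i=18 t=17 v=1: DROP (t<20-2); WM=20

5 8 9 12 17 18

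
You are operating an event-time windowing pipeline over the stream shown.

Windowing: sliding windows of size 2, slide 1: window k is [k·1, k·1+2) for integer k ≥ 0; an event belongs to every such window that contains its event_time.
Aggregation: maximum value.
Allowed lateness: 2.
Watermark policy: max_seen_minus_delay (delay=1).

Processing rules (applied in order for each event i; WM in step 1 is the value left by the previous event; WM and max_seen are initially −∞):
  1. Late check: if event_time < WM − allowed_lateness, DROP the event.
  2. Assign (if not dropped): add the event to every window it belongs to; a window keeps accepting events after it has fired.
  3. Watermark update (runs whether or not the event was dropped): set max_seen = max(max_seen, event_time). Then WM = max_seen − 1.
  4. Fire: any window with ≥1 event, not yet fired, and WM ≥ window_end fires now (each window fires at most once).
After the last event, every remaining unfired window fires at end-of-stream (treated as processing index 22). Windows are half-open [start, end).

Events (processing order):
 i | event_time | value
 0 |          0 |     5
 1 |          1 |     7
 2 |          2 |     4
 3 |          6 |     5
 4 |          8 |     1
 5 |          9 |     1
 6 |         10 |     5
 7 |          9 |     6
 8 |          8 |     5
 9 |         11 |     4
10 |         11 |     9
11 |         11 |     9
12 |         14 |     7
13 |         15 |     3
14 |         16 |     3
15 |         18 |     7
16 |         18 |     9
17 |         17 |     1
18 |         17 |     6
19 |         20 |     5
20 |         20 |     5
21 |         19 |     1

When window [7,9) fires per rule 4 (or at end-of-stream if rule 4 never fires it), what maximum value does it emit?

1

i=0 t=0 v=5: → [0,2); WM=-1
i=1 t=1 v=7: → [1,3),[0,2); WM=0
i=2 t=2 v=4: → [2,4),[1,3); WM=1
i=3 t=6 v=5: → [6,8),[5,7); WM=5; [0,2) fires=7 [1,3) fires=7 [2,4) fires=4
i=4 t=8 v=1: → [8,10),[7,9); WM=7; [5,7) fires=5
i=5 t=9 v=1: → [9,11),[8,10); WM=8; [6,8) fires=5
i=6 t=10 v=5: → [10,12),[9,11); WM=9; [7,9) fires=1
i=7 t=9 v=6: → [9,11),[8,10); WM=9
i=8 t=8 v=5: → [8,10),[7,9); WM=9
i=9 t=11 v=4: → [11,13),[10,12); WM=10; [8,10) fires=6
i=10 t=11 v=9: → [11,13),[10,12); WM=10
i=11 t=11 v=9: → [11,13),[10,12); WM=10
i=12 t=14 v=7: → [14,16),[13,15); WM=13; [9,11) fires=6 [10,12) fires=9 [11,13) fires=9
i=13 t=15 v=3: → [15,17),[14,16); WM=14
i=14 t=16 v=3: → [16,18),[15,17); WM=15; [13,15) fires=7
i=15 t=18 v=7: → [18,20),[17,19); WM=17; [14,16) fires=7 [15,17) fires=3
i=16 t=18 v=9: → [18,20),[17,19); WM=17
i=17 t=17 v=1: → [17,19),[16,18); WM=17
i=18 t=17 v=6: → [17,19),[16,18); WM=17
i=19 t=20 v=5: → [20,22),[19,21); WM=19; [16,18) fires=6 [17,19) fires=9
i=20 t=20 v=5: → [20,22),[19,21); WM=19
i=21 t=19 v=1: → [19,21),[18,20); WM=19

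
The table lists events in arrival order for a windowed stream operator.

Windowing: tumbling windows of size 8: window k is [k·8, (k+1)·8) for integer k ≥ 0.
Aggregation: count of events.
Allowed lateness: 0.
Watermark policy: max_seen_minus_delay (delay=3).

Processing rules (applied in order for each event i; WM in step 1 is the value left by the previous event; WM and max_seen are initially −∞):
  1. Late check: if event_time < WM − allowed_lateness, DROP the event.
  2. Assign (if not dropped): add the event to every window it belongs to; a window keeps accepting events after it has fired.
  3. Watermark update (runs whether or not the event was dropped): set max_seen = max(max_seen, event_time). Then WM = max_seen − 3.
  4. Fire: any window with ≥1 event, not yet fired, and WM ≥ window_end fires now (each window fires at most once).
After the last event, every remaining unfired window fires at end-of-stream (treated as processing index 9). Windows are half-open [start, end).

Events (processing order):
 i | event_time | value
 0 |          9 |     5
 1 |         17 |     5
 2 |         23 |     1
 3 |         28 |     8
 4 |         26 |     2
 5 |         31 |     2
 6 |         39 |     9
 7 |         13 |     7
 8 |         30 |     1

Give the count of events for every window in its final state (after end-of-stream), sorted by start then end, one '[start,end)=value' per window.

i=0 t=9 v=5: → [8,16); WM=6
i=1 t=17 v=5: → [16,24); WM=14
i=2 t=23 v=1: → [16,24); WM=20; [8,16) fires=1
i=3 t=28 v=8: → [24,32); WM=25; [16,24) fires=2
i=4 t=26 v=2: → [24,32); WM=25
i=5 t=31 v=2: → [24,32); WM=28
i=6 t=39 v=9: → [32,40); WM=36; [24,32) fires=3
i=7 t=13 v=7: DROP (t<36-0); WM=36
i=8 t=30 v=1: DROP (t<36-0); WM=36

[8,16)=1 [16,24)=2 [24,32)=3 [32,40)=1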